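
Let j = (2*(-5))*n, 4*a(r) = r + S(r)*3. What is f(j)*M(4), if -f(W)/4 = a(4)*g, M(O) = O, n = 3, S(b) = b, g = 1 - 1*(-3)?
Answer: -256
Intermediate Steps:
g = 4 (g = 1 + 3 = 4)
a(r) = r (a(r) = (r + r*3)/4 = (r + 3*r)/4 = (4*r)/4 = r)
j = -30 (j = (2*(-5))*3 = -10*3 = -30)
f(W) = -64 (f(W) = -16*4 = -4*16 = -64)
f(j)*M(4) = -64*4 = -256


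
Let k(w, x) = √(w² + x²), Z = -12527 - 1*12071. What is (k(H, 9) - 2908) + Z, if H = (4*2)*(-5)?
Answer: -27465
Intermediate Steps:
Z = -24598 (Z = -12527 - 12071 = -24598)
H = -40 (H = 8*(-5) = -40)
(k(H, 9) - 2908) + Z = (√((-40)² + 9²) - 2908) - 24598 = (√(1600 + 81) - 2908) - 24598 = (√1681 - 2908) - 24598 = (41 - 2908) - 24598 = -2867 - 24598 = -27465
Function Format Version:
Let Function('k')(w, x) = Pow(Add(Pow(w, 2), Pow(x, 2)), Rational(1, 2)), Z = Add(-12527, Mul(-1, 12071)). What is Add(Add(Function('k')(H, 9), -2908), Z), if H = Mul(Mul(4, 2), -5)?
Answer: -27465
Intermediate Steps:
Z = -24598 (Z = Add(-12527, -12071) = -24598)
H = -40 (H = Mul(8, -5) = -40)
Add(Add(Function('k')(H, 9), -2908), Z) = Add(Add(Pow(Add(Pow(-40, 2), Pow(9, 2)), Rational(1, 2)), -2908), -24598) = Add(Add(Pow(Add(1600, 81), Rational(1, 2)), -2908), -24598) = Add(Add(Pow(1681, Rational(1, 2)), -2908), -24598) = Add(Add(41, -2908), -24598) = Add(-2867, -24598) = -27465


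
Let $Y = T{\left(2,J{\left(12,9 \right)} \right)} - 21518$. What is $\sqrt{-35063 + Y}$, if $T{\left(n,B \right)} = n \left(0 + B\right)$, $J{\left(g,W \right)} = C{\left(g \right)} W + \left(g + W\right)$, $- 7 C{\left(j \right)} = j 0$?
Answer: $i \sqrt{56539} \approx 237.78 i$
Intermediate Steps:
$C{\left(j \right)} = 0$ ($C{\left(j \right)} = - \frac{j 0}{7} = \left(- \frac{1}{7}\right) 0 = 0$)
$J{\left(g,W \right)} = W + g$ ($J{\left(g,W \right)} = 0 W + \left(g + W\right) = 0 + \left(W + g\right) = W + g$)
$T{\left(n,B \right)} = B n$ ($T{\left(n,B \right)} = n B = B n$)
$Y = -21476$ ($Y = \left(9 + 12\right) 2 - 21518 = 21 \cdot 2 - 21518 = 42 - 21518 = -21476$)
$\sqrt{-35063 + Y} = \sqrt{-35063 - 21476} = \sqrt{-56539} = i \sqrt{56539}$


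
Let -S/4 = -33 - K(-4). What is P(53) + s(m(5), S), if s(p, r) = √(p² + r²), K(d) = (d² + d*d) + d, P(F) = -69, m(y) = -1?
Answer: -69 + √59537 ≈ 175.00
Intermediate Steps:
K(d) = d + 2*d² (K(d) = (d² + d²) + d = 2*d² + d = d + 2*d²)
S = 244 (S = -4*(-33 - (-4)*(1 + 2*(-4))) = -4*(-33 - (-4)*(1 - 8)) = -4*(-33 - (-4)*(-7)) = -4*(-33 - 1*28) = -4*(-33 - 28) = -4*(-61) = 244)
P(53) + s(m(5), S) = -69 + √((-1)² + 244²) = -69 + √(1 + 59536) = -69 + √59537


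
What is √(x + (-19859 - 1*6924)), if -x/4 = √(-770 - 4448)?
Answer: √(-26783 - 4*I*√5218) ≈ 0.8828 - 163.66*I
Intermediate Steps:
x = -4*I*√5218 (x = -4*√(-770 - 4448) = -4*I*√5218 ≈ -288.94*I)
√(x + (-19859 - 1*6924)) = √(-4*I*√5218 + (-19859 - 1*6924)) = √(-4*I*√5218 + (-19859 - 6924)) = √(-4*I*√5218 - 26783) = √(-26783 - 4*I*√5218)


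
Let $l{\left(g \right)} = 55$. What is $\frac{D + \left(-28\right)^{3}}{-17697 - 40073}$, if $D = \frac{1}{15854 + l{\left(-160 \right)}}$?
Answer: $\frac{349234367}{919062930} \approx 0.37999$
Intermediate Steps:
$D = \frac{1}{15909}$ ($D = \frac{1}{15854 + 55} = \frac{1}{15909} \approx 6.2858 \cdot 10^{-5}$)
$\frac{D + \left(-28\right)^{3}}{-17697 - 40073} = \frac{\frac{1}{15909} + \left(-28\right)^{3}}{-17697 - 40073} = \frac{\frac{1}{15909} - 21952}{-57770} = \left(- \frac{349234367}{15909}\right) \left(- \frac{1}{57770}\right) = \frac{349234367}{919062930}$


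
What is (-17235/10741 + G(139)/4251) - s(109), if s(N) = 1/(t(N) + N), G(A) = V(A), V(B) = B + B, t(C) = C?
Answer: -140978873/91319982 ≈ -1.5438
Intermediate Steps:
V(B) = 2*B
G(A) = 2*A
s(N) = 1/(2*N) (s(N) = 1/(N + N) = 1/(2*N))
(-17235/10741 + G(139)/4251) - s(109) = (-17235/10741 + (2*139)/4251) - 1/(2*109) = (-17235*1/10741 + 278*(1/4251)) - 1/(2*109) = (-17235/10741 + 278/4251) - 1*1/218 = -70279987/45659991 - 1/218 = -140978873/91319982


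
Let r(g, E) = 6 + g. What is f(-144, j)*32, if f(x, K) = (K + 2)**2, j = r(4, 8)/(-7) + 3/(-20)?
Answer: 6962/1225 ≈ 5.6833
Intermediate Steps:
j = -221/140 (j = (6 + 4)/(-7) + 3/(-20) = 10*(-1/7) + 3*(-1/20) = -10/7 - 3/20 = -221/140 ≈ -1.5786)
f(x, K) = (2 + K)**2
f(-144, j)*32 = (2 - 221/140)**2*32 = (59/140)**2*32 = (3481/19600)*32 = 6962/1225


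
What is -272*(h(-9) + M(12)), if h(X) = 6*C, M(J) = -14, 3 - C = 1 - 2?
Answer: -2720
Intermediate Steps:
C = 4 (C = 3 - (1 - 2) = 3 - 1*(-1) = 3 + 1 = 4)
h(X) = 24 (h(X) = 6*4 = 24)
-272*(h(-9) + M(12)) = -272*(24 - 14) = -272*10 = -2720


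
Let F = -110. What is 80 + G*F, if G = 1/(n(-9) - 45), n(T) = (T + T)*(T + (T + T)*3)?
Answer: 7910/99 ≈ 79.899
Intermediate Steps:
n(T) = 14*T² (n(T) = (2*T)*(T + (2*T)*3) = (2*T)*(T + 6*T) = (2*T)*(7*T) = 14*T²)
G = 1/1089 (G = 1/(14*(-9)² - 45) = 1/(14*81 - 45) = 1/(1134 - 45) = 1/1089 ≈ 0.00091827)
80 + G*F = 80 + (1/1089)*(-110) = 80 - 10/99 = 7910/99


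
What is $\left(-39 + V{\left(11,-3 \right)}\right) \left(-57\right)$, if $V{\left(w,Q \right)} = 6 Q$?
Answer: $3249$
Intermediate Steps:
$\left(-39 + V{\left(11,-3 \right)}\right) \left(-57\right) = \left(-39 + 6 \left(-3\right)\right) \left(-57\right) = \left(-39 - 18\right) \left(-57\right) = \left(-57\right) \left(-57\right) = 3249$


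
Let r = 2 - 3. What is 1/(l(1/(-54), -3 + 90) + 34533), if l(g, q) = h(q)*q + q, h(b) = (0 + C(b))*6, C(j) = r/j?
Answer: 1/34614 ≈ 2.8890e-5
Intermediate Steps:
r = -1
C(j) = -1/j
h(b) = -6/b (h(b) = (0 - 1/b)*6 = -1/b*6 = -6/b)
l(g, q) = -6 + q (l(g, q) = (-6/q)*q + q = -6 + q)
1/(l(1/(-54), -3 + 90) + 34533) = 1/((-6 + (-3 + 90)) + 34533) = 1/((-6 + 87) + 34533) = 1/(81 + 34533) = 1/34614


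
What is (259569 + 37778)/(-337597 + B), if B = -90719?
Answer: -297347/428316 ≈ -0.69422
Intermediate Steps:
(259569 + 37778)/(-337597 + B) = (259569 + 37778)/(-337597 - 90719) = 297347/(-428316) = 297347*(-1/428316) = -297347/428316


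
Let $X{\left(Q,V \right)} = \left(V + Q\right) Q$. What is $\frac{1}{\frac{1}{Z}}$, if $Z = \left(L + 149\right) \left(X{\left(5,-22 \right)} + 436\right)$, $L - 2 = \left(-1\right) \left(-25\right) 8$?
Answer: $123201$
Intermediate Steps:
$X{\left(Q,V \right)} = Q \left(Q + V\right)$ ($X{\left(Q,V \right)} = \left(Q + V\right) Q = Q \left(Q + V\right)$)
$L = 202$ ($L = 2 + \left(-1\right) \left(-25\right) 8 = 2 + 25 \cdot 8 = 2 + 200 = 202$)
$Z = 123201$ ($Z = \left(202 + 149\right) \left(5 \left(5 - 22\right) + 436\right) = 351 \left(5 \left(-17\right) + 436\right) = 351 \left(-85 + 436\right) = 351 \cdot 351 = 123201$)
$\frac{1}{\frac{1}{Z}} = \frac{1}{\frac{1}{123201}} = 123201$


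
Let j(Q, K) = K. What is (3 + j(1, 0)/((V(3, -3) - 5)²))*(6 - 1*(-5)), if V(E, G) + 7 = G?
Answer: 33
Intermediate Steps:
V(E, G) = -7 + G
(3 + j(1, 0)/((V(3, -3) - 5)²))*(6 - 1*(-5)) = (3 + 0/(((-7 - 3) - 5)²))*(6 - 1*(-5)) = (3 + 0/((-10 - 5)²))*(6 + 5) = (3 + 0/((-15)²))*11 = (3 + 0/225)*11 = (3 + 0*(1/225))*11 = (3 + 0)*11 = 3*11 = 33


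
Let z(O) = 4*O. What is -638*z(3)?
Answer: -7656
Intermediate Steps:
-638*z(3) = -2552*3 = -638*12 = -7656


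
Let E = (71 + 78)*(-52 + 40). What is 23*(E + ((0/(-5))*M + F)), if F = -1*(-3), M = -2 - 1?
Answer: -41055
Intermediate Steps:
M = -3
F = 3
E = -1788 (E = 149*(-12) = -1788)
23*(E + ((0/(-5))*M + F)) = 23*(-1788 + ((0/(-5))*(-3) + 3)) = 23*(-1788 + ((0*(-⅕))*(-3) + 3)) = 23*(-1788 + (0*(-3) + 3)) = 23*(-1788 + (0 + 3)) = 23*(-1788 + 3) = 23*(-1785) = -41055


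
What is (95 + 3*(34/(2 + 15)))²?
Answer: 10201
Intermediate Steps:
(95 + 3*(34/(2 + 15)))² = (95 + 3*(34/17))² = (95 + 3*(34*(1/17)))² = (95 + 3*2)² = (95 + 6)² = 101² = 10201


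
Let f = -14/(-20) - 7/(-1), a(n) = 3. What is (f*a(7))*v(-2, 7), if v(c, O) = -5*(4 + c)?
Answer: -231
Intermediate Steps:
f = 77/10 (f = -14*(-1/20) - 7*(-1) = 7/10 + 7 = 77/10 ≈ 7.7000)
v(c, O) = -20 - 5*c
(f*a(7))*v(-2, 7) = ((77/10)*3)*(-20 - 5*(-2)) = 231*(-20 + 10)/10 = (231/10)*(-10) = -231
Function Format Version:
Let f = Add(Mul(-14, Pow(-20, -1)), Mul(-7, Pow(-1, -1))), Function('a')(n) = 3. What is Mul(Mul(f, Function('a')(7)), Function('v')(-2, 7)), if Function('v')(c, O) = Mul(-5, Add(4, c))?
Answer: -231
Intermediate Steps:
f = Rational(77, 10) (f = Add(Mul(-14, Rational(-1, 20)), Mul(-7, -1)) = Add(Rational(7, 10), 7) = Rational(77, 10) ≈ 7.7000)
Function('v')(c, O) = Add(-20, Mul(-5, c))
Mul(Mul(f, Function('a')(7)), Function('v')(-2, 7)) = Mul(Mul(Rational(77, 10), 3), Add(-20, Mul(-5, -2))) = Mul(Rational(231, 10), Add(-20, 10)) = Mul(Rational(231, 10), -10) = -231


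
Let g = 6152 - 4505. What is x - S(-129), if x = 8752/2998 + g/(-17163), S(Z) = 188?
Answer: -529344769/2858593 ≈ -185.18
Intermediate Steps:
g = 1647
x = 8070715/2858593 (x = 8752/2998 + 1647/(-17163) = 8752*(1/2998) + 1647*(-1/17163) = 4376/1499 - 183/1907 = 8070715/2858593 ≈ 2.8233)
x - S(-129) = 8070715/2858593 - 1*188 = 8070715/2858593 - 188 = -529344769/2858593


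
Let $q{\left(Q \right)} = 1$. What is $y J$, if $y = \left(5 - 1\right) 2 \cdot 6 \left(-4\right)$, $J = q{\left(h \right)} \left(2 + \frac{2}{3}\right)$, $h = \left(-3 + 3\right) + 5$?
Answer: $-512$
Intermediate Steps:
$h = 5$ ($h = 0 + 5 = 5$)
$J = \frac{8}{3}$ ($J = 1 \left(2 + \frac{2}{3}\right) = 1 \cdot \frac{8}{3} = \frac{8}{3} \approx 2.6667$)
$y = -192$ ($y = 4 \cdot 2 \cdot 6 \left(-4\right) = 8 \cdot 6 \left(-4\right) = 48 \left(-4\right) = -192$)
$y J = \left(-192\right) \frac{8}{3} = -512$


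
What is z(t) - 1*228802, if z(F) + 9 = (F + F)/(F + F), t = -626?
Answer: -228810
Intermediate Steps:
z(F) = -8 (z(F) = -9 + (F + F)/(F + F) = -9 + (2*F)/((2*F)) = -9 + (2*F)*(1/(2*F)) = -9 + 1 = -8)
z(t) - 1*228802 = -8 - 1*228802 = -8 - 228802 = -228810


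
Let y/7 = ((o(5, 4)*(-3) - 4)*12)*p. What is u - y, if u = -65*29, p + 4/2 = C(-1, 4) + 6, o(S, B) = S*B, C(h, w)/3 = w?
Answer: 84131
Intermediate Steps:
C(h, w) = 3*w
o(S, B) = B*S
p = 16 (p = -2 + (3*4 + 6) = -2 + (12 + 6) = -2 + 18 = 16)
y = -86016 (y = 7*((((4*5)*(-3) - 4)*12)*16) = 7*(((20*(-3) - 4)*12)*16) = 7*(((-60 - 4)*12)*16) = 7*(-64*12*16) = 7*(-768*16) = 7*(-12288) = -86016)
u = -1885
u - y = -1885 - 1*(-86016) = -1885 + 86016 = 84131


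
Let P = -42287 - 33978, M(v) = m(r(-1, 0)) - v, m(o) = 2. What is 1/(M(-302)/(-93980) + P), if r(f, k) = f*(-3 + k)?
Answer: -23495/1791846251 ≈ -1.3112e-5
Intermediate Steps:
M(v) = 2 - v
P = -76265
1/(M(-302)/(-93980) + P) = 1/((2 - 1*(-302))/(-93980) - 76265) = 1/((2 + 302)*(-1/93980) - 76265) = 1/(304*(-1/93980) - 76265) = 1/(-76/23495 - 76265) = 1/(-1791846251/23495) = -23495/1791846251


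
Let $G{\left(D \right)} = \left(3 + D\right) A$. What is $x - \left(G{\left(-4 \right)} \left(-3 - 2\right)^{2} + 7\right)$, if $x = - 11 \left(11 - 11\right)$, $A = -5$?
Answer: $-132$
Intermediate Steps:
$G{\left(D \right)} = -15 - 5 D$ ($G{\left(D \right)} = \left(3 + D\right) \left(-5\right) = -15 - 5 D$)
$x = 0$ ($x = - 11 \cdot 0 = \left(-1\right) 0 = 0$)
$x - \left(G{\left(-4 \right)} \left(-3 - 2\right)^{2} + 7\right) = 0 - \left(\left(-15 - -20\right) \left(-3 - 2\right)^{2} + 7\right) = 0 - \left(\left(-15 + 20\right) \left(-5\right)^{2} + 7\right) = 0 - \left(5 \cdot 25 + 7\right) = 0 - \left(125 + 7\right) = 0 - 132 = -132$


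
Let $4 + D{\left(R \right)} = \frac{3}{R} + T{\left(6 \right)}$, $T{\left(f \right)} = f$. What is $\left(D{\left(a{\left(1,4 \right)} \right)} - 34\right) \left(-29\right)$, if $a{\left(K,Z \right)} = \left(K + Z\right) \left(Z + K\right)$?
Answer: $\frac{23113}{25} \approx 924.52$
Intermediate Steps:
$a{\left(K,Z \right)} = \left(K + Z\right)^{2}$ ($a{\left(K,Z \right)} = \left(K + Z\right) \left(K + Z\right) = \left(K + Z\right)^{2}$)
$D{\left(R \right)} = 2 + \frac{3}{R}$ ($D{\left(R \right)} = -4 + \left(\frac{3}{R} + 6\right) = -4 + \left(6 + \frac{3}{R}\right) = 2 + \frac{3}{R}$)
$\left(D{\left(a{\left(1,4 \right)} \right)} - 34\right) \left(-29\right) = \left(\left(2 + \frac{3}{\left(1 + 4\right)^{2}}\right) - 34\right) \left(-29\right) = \left(\left(2 + \frac{3}{5^{2}}\right) - 34\right) \left(-29\right) = \left(\left(2 + \frac{3}{25}\right) - 34\right) \left(-29\right) = \left(\frac{53}{25} - 34\right) \left(-29\right) = \left(- \frac{797}{25}\right) \left(-29\right) = \frac{23113}{25}$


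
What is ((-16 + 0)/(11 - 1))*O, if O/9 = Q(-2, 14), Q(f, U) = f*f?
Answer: -288/5 ≈ -57.600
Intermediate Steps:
Q(f, U) = f²
O = 36 (O = 9*(-2)² = 9*4 = 36)
((-16 + 0)/(11 - 1))*O = ((-16 + 0)/(11 - 1))*36 = -16/10*36 = -16*⅒*36 = -8/5*36 = -288/5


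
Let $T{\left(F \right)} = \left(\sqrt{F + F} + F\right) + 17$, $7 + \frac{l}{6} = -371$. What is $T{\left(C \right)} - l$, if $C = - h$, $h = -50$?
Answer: $2345$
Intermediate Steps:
$l = -2268$ ($l = -42 + 6 \left(-371\right) = -42 - 2226 = -2268$)
$C = 50$ ($C = \left(-1\right) \left(-50\right) = 50$)
$T{\left(F \right)} = 17 + F + \sqrt{2} \sqrt{F}$ ($T{\left(F \right)} = \left(\sqrt{2 F} + F\right) + 17 = \left(\sqrt{2} \sqrt{F} + F\right) + 17 = \left(F + \sqrt{2} \sqrt{F}\right) + 17 = 17 + F + \sqrt{2} \sqrt{F}$)
$T{\left(C \right)} - l = \left(17 + 50 + \sqrt{2} \sqrt{50}\right) - -2268 = \left(17 + 50 + \sqrt{2} \cdot 5 \sqrt{2}\right) + 2268 = \left(17 + 50 + 10\right) + 2268 = 77 + 2268 = 2345$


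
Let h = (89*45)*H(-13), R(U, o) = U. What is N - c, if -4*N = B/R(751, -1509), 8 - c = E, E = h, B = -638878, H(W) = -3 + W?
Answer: -95940737/1502 ≈ -63875.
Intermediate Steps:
h = -64080 (h = (89*45)*(-3 - 13) = 4005*(-16) = -64080)
E = -64080
c = 64088 (c = 8 - 1*(-64080) = 8 + 64080 = 64088)
N = 319439/1502 (N = -(-319439)/(2*751) = -¼*(-638878/751) = 319439/1502 ≈ 212.68)
N - c = 319439/1502 - 1*64088 = 319439/1502 - 64088 = -95940737/1502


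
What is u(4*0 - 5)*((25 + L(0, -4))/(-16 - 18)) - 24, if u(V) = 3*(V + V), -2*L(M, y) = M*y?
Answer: -33/17 ≈ -1.9412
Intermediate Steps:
L(M, y) = -M*y/2
u(V) = 6*V (u(V) = 3*(2*V) = 6*V)
u(4*0 - 5)*((25 + L(0, -4))/(-16 - 18)) - 24 = (6*(4*0 - 5))*((25 - 1/2*0*(-4))/(-16 - 18)) - 24 = (6*(0 - 5))*((25 + 0)/(-34)) - 24 = (6*(-5))*(25*(-1/34)) - 24 = -30*(-25/34) - 24 = 375/17 - 24 = -33/17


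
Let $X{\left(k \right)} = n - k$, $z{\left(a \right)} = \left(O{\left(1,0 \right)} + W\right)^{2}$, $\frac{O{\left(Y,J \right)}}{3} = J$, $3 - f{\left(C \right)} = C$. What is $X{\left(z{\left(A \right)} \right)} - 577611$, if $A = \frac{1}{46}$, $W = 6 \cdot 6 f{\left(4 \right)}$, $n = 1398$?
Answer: $-577509$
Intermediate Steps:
$f{\left(C \right)} = 3 - C$
$W = -36$ ($W = 6 \cdot 6 \left(3 - 4\right) = 36 \left(3 - 4\right) = 36 \left(-1\right) = -36$)
$O{\left(Y,J \right)} = 3 J$
$A = \frac{1}{46} \approx 0.021739$
$z{\left(a \right)} = 1296$ ($z{\left(a \right)} = \left(3 \cdot 0 - 36\right)^{2} = \left(0 - 36\right)^{2} = \left(-36\right)^{2} = 1296$)
$X{\left(k \right)} = 1398 - k$
$X{\left(z{\left(A \right)} \right)} - 577611 = \left(1398 - 1296\right) - 577611 = 102 - 577611 = -577509$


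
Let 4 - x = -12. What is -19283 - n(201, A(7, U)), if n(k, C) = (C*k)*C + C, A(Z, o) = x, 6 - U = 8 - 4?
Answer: -70755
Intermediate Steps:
U = 2 (U = 6 - (8 - 4) = 6 - 1*4 = 6 - 4 = 2)
x = 16 (x = 4 - 1*(-12) = 4 + 12 = 16)
A(Z, o) = 16
n(k, C) = C + k*C² (n(k, C) = k*C² + C = C + k*C²)
-19283 - n(201, A(7, U)) = -19283 - 16*(1 + 16*201) = -19283 - 16*(1 + 3216) = -19283 - 16*3217 = -19283 - 1*51472 = -19283 - 51472 = -70755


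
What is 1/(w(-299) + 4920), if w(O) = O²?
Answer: 1/94321 ≈ 1.0602e-5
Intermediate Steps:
1/(w(-299) + 4920) = 1/((-299)² + 4920) = 1/(89401 + 4920) = 1/94321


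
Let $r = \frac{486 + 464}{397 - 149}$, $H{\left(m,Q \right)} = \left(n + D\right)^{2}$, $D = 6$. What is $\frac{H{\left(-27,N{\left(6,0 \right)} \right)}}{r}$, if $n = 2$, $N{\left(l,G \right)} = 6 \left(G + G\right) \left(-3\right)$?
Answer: $\frac{7936}{475} \approx 16.707$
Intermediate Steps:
$N{\left(l,G \right)} = - 36 G$ ($N{\left(l,G \right)} = 6 \cdot 2 G \left(-3\right) = 12 G \left(-3\right) = - 36 G$)
$H{\left(m,Q \right)} = 64$ ($H{\left(m,Q \right)} = \left(2 + 6\right)^{2} = 8^{2} = 64$)
$r = \frac{475}{124}$ ($r = \frac{950}{248} = 950 \cdot \frac{1}{248} = \frac{475}{124} \approx 3.8306$)
$\frac{H{\left(-27,N{\left(6,0 \right)} \right)}}{r} = \frac{64}{\frac{475}{124}} = 64 \cdot \frac{124}{475} = \frac{7936}{475}$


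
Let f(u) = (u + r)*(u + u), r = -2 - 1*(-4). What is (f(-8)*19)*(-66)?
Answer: -120384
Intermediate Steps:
r = 2 (r = -2 + 4 = 2)
f(u) = 2*u*(2 + u) (f(u) = (u + 2)*(u + u) = (2 + u)*(2*u) = 2*u*(2 + u))
(f(-8)*19)*(-66) = ((2*(-8)*(2 - 8))*19)*(-66) = ((2*(-8)*(-6))*19)*(-66) = (96*19)*(-66) = 1824*(-66) = -120384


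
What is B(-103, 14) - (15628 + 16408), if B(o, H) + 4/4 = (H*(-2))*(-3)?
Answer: -31953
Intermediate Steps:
B(o, H) = -1 + 6*H (B(o, H) = -1 + (H*(-2))*(-3) = -1 - 2*H*(-3) = -1 + 6*H)
B(-103, 14) - (15628 + 16408) = (-1 + 6*14) - (15628 + 16408) = (-1 + 84) - 1*32036 = 83 - 32036 = -31953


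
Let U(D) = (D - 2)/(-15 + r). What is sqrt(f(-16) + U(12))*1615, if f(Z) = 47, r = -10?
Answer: 323*sqrt(1165) ≈ 11025.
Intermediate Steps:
U(D) = 2/25 - D/25 (U(D) = (D - 2)/(-15 - 10) = (-2 + D)/(-25) = (-2 + D)*(-1/25) = 2/25 - D/25)
sqrt(f(-16) + U(12))*1615 = sqrt(47 + (2/25 - 1/25*12))*1615 = sqrt(47 + (2/25 - 12/25))*1615 = sqrt(47 - 2/5)*1615 = sqrt(233/5)*1615 = (sqrt(1165)/5)*1615 = 323*sqrt(1165)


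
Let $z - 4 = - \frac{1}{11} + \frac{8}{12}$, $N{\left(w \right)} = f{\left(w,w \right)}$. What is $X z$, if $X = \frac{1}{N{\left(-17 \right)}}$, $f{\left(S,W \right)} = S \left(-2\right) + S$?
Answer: $\frac{151}{561} \approx 0.26916$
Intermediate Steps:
$f{\left(S,W \right)} = - S$ ($f{\left(S,W \right)} = - 2 S + S = - S$)
$N{\left(w \right)} = - w$
$z = \frac{151}{33}$ ($z = 4 + \left(- \frac{1}{11} + \frac{8}{12}\right) = 4 + \left(\left(-1\right) \frac{1}{11} + 8 \cdot \frac{1}{12}\right) = 4 + \left(- \frac{1}{11} + \frac{2}{3}\right) = 4 + \frac{19}{33} = \frac{151}{33} \approx 4.5758$)
$X = \frac{1}{17}$ ($X = \frac{1}{\left(-1\right) \left(-17\right)} = \frac{1}{17} \approx 0.058824$)
$X z = \frac{1}{17} \cdot \frac{151}{33} = \frac{151}{561}$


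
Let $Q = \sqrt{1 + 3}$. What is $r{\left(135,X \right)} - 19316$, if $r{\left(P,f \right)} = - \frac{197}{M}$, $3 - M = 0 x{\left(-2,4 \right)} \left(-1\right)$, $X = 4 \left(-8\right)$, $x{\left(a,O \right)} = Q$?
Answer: $- \frac{58145}{3} \approx -19382.0$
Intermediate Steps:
$Q = 2$ ($Q = \sqrt{4} = 2$)
$x{\left(a,O \right)} = 2$
$X = -32$
$M = 3$ ($M = 3 - 0 \cdot 2 \left(-1\right) = 3 - 0 \left(-1\right) = 3 - 0 = 3 + 0 = 3$)
$r{\left(P,f \right)} = - \frac{197}{3}$
$r{\left(135,X \right)} - 19316 = - \frac{197}{3} - 19316 = - \frac{58145}{3}$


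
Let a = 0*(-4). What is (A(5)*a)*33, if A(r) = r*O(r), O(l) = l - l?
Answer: 0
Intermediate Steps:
O(l) = 0
A(r) = 0 (A(r) = r*0 = 0)
a = 0
(A(5)*a)*33 = (0*0)*33 = 0*33 = 0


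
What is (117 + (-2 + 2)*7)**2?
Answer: 13689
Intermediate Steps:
(117 + (-2 + 2)*7)**2 = (117 + 0*7)**2 = (117 + 0)**2 = 117**2 = 13689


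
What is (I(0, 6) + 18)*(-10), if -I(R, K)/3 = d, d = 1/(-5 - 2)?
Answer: -1290/7 ≈ -184.29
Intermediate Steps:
d = -1/7 (d = 1/(-7) = -1/7 ≈ -0.14286)
I(R, K) = 3/7 (I(R, K) = -3*(-1/7) = 3/7)
(I(0, 6) + 18)*(-10) = (3/7 + 18)*(-10) = (129/7)*(-10) = -1290/7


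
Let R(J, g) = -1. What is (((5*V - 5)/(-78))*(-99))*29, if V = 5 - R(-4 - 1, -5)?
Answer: 23925/26 ≈ 920.19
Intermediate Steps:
V = 6 (V = 5 - 1*(-1) = 5 + 1 = 6)
(((5*V - 5)/(-78))*(-99))*29 = (((5*6 - 5)/(-78))*(-99))*29 = (((30 - 5)*(-1/78))*(-99))*29 = ((25*(-1/78))*(-99))*29 = -25/78*(-99)*29 = (825/26)*29 = 23925/26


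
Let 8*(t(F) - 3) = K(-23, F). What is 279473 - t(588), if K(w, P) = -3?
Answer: 2235763/8 ≈ 2.7947e+5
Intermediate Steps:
t(F) = 21/8 (t(F) = 3 + (⅛)*(-3) = 3 - 3/8 = 21/8)
279473 - t(588) = 279473 - 1*21/8 = 279473 - 21/8 = 2235763/8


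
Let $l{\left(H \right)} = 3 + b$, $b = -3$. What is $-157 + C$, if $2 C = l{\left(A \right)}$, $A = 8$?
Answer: $-157$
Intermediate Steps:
$l{\left(H \right)} = 0$ ($l{\left(H \right)} = 3 - 3 = 0$)
$C = 0$ ($C = \frac{1}{2} \cdot 0 = 0$)
$-157 + C = -157 + 0 = -157$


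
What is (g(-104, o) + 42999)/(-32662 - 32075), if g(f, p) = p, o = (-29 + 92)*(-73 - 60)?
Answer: -11540/21579 ≈ -0.53478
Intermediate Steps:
o = -8379 (o = 63*(-133) = -8379)
(g(-104, o) + 42999)/(-32662 - 32075) = (-8379 + 42999)/(-32662 - 32075) = 34620/(-64737) = 34620*(-1/64737) = -11540/21579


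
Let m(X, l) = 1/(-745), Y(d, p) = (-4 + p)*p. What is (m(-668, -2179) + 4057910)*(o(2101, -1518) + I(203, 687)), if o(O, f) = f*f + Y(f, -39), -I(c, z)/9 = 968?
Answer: 6945033042165261/745 ≈ 9.3222e+12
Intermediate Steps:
I(c, z) = -8712 (I(c, z) = -9*968 = -8712)
Y(d, p) = p*(-4 + p)
m(X, l) = -1/745
o(O, f) = 1677 + f**2 (o(O, f) = f*f - 39*(-4 - 39) = f**2 - 39*(-43) = f**2 + 1677 = 1677 + f**2)
(m(-668, -2179) + 4057910)*(o(2101, -1518) + I(203, 687)) = (-1/745 + 4057910)*((1677 + (-1518)**2) - 8712) = 3023142949*((1677 + 2304324) - 8712)/745 = 3023142949*(2306001 - 8712)/745 = (3023142949/745)*2297289 = 6945033042165261/745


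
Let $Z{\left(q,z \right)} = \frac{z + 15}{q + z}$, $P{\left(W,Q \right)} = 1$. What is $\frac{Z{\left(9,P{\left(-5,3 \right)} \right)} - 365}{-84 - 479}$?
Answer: $\frac{1817}{2815} \approx 0.64547$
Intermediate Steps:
$Z{\left(q,z \right)} = \frac{15 + z}{q + z}$
$\frac{Z{\left(9,P{\left(-5,3 \right)} \right)} - 365}{-84 - 479} = \frac{\frac{15 + 1}{9 + 1} - 365}{-84 - 479} = \frac{\frac{1}{10} \cdot 16 - 365}{-563} = \left(\frac{1}{10} \cdot 16 - 365\right) \left(- \frac{1}{563}\right) = \left(\frac{8}{5} - 365\right) \left(- \frac{1}{563}\right) = \left(- \frac{1817}{5}\right) \left(- \frac{1}{563}\right) = \frac{1817}{2815}$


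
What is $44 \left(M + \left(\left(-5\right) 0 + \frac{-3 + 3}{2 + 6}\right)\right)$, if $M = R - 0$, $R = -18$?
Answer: $-792$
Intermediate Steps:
$M = -18$ ($M = -18 - 0 = -18 + 0 = -18$)
$44 \left(M + \left(\left(-5\right) 0 + \frac{-3 + 3}{2 + 6}\right)\right) = 44 \left(-18 + \left(\left(-5\right) 0 + \frac{-3 + 3}{2 + 6}\right)\right) = 44 \left(-18 + \left(0 + \frac{0}{8}\right)\right) = 44 \left(-18 + \left(0 + 0 \cdot \frac{1}{8}\right)\right) = 44 \left(-18 + \left(0 + 0\right)\right) = 44 \left(-18 + 0\right) = 44 \left(-18\right) = -792$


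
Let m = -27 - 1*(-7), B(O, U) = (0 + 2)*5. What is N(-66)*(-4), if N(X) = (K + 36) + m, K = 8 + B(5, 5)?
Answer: -136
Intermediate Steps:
B(O, U) = 10 (B(O, U) = 2*5 = 10)
K = 18 (K = 8 + 10 = 18)
m = -20 (m = -27 + 7 = -20)
N(X) = 34 (N(X) = (18 + 36) - 20 = 54 - 20 = 34)
N(-66)*(-4) = 34*(-4) = -136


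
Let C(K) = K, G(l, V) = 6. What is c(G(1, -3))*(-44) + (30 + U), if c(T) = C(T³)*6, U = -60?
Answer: -57054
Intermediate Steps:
c(T) = 6*T³ (c(T) = T³*6 = 6*T³)
c(G(1, -3))*(-44) + (30 + U) = (6*6³)*(-44) + (30 - 60) = (6*216)*(-44) - 30 = 1296*(-44) - 30 = -57024 - 30 = -57054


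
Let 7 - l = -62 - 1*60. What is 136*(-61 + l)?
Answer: 9248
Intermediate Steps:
l = 129 (l = 7 - (-62 - 1*60) = 7 - (-62 - 60) = 7 - 1*(-122) = 7 + 122 = 129)
136*(-61 + l) = 136*(-61 + 129) = 136*68 = 9248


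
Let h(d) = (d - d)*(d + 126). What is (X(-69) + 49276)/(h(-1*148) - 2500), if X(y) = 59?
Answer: -9867/500 ≈ -19.734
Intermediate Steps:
h(d) = 0 (h(d) = 0*(126 + d) = 0)
(X(-69) + 49276)/(h(-1*148) - 2500) = (59 + 49276)/(0 - 2500) = 49335/(-2500) = 49335*(-1/2500) = -9867/500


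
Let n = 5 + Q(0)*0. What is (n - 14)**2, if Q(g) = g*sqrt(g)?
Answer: 81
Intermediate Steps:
Q(g) = g**(3/2)
n = 5 (n = 5 + 0**(3/2)*0 = 5 + 0*0 = 5 + 0 = 5)
(n - 14)**2 = (5 - 14)**2 = (-9)**2 = 81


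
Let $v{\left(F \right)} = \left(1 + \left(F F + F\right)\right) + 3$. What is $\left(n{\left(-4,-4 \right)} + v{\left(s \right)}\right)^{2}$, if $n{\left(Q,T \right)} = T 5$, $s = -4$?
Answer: $16$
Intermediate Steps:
$n{\left(Q,T \right)} = 5 T$
$v{\left(F \right)} = 4 + F + F^{2}$ ($v{\left(F \right)} = \left(1 + \left(F^{2} + F\right)\right) + 3 = \left(1 + \left(F + F^{2}\right)\right) + 3 = \left(1 + F + F^{2}\right) + 3 = 4 + F + F^{2}$)
$\left(n{\left(-4,-4 \right)} + v{\left(s \right)}\right)^{2} = \left(5 \left(-4\right) + \left(4 - 4 + \left(-4\right)^{2}\right)\right)^{2} = \left(-20 + \left(4 - 4 + 16\right)\right)^{2} = \left(-20 + 16\right)^{2} = \left(-4\right)^{2} = 16$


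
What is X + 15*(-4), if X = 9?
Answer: -51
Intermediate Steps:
X + 15*(-4) = 9 + 15*(-4) = 9 - 60 = -51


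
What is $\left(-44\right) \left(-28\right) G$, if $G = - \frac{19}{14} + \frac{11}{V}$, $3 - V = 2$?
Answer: $11880$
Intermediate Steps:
$V = 1$ ($V = 3 - 2 = 1$)
$G = \frac{135}{14}$ ($G = - \frac{19}{14} + \frac{11}{1} = \left(-19\right) \frac{1}{14} + 11 \cdot 1 = - \frac{19}{14} + 11 = \frac{135}{14} \approx 9.6429$)
$\left(-44\right) \left(-28\right) G = \left(-44\right) \left(-28\right) \frac{135}{14} = 1232 \cdot \frac{135}{14} = 11880$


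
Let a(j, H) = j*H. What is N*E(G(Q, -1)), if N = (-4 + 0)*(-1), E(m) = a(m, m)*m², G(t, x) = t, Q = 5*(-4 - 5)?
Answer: 16402500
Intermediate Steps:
a(j, H) = H*j
Q = -45 (Q = 5*(-9) = -45)
E(m) = m⁴ (E(m) = (m*m)*m² = m²*m² = m⁴)
N = 4 (N = -4*(-1) = 4)
N*E(G(Q, -1)) = 4*(-45)⁴ = 4*4100625 = 16402500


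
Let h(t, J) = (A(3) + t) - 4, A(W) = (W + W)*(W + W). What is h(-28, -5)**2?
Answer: 16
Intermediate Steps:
A(W) = 4*W**2 (A(W) = (2*W)*(2*W) = 4*W**2)
h(t, J) = 32 + t (h(t, J) = (4*3**2 + t) - 4 = (4*9 + t) - 4 = (36 + t) - 4 = 32 + t)
h(-28, -5)**2 = (32 - 28)**2 = 4**2 = 16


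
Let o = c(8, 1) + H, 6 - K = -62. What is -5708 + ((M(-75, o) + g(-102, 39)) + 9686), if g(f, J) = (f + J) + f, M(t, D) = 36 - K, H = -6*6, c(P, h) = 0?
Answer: 3781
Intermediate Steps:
K = 68 (K = 6 - 1*(-62) = 6 + 62 = 68)
H = -36
o = -36 (o = 0 - 36 = -36)
M(t, D) = -32 (M(t, D) = 36 - 1*68 = 36 - 68 = -32)
g(f, J) = J + 2*f (g(f, J) = (J + f) + f = J + 2*f)
-5708 + ((M(-75, o) + g(-102, 39)) + 9686) = -5708 + ((-32 + (39 + 2*(-102))) + 9686) = -5708 + ((-32 + (39 - 204)) + 9686) = -5708 + ((-32 - 165) + 9686) = -5708 + (-197 + 9686) = -5708 + 9489 = 3781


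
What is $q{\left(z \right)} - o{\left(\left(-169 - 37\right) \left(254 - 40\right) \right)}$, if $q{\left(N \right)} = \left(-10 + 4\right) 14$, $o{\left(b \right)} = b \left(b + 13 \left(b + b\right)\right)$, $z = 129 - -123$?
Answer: $-52471774596$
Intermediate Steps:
$z = 252$ ($z = 129 + 123 = 252$)
$o{\left(b \right)} = 27 b^{2}$ ($o{\left(b \right)} = b \left(b + 13 \cdot 2 b\right) = b \left(b + 26 b\right) = b 27 b = 27 b^{2}$)
$q{\left(N \right)} = -84$ ($q{\left(N \right)} = \left(-6\right) 14 = -84$)
$q{\left(z \right)} - o{\left(\left(-169 - 37\right) \left(254 - 40\right) \right)} = -84 - 27 \left(\left(-169 - 37\right) \left(254 - 40\right)\right)^{2} = -84 - 27 \left(\left(-206\right) 214\right)^{2} = -84 - 27 \left(-44084\right)^{2} = -84 - 27 \cdot 1943399056 = -84 - 52471774512 = -52471774596$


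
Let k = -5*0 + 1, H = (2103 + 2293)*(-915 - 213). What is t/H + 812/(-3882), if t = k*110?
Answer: -335573473/1604135568 ≈ -0.20919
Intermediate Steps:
H = -4958688 (H = 4396*(-1128) = -4958688)
k = 1 (k = 0 + 1 = 1)
t = 110 (t = 1*110 = 110)
t/H + 812/(-3882) = 110/(-4958688) + 812/(-3882) = 110*(-1/4958688) + 812*(-1/3882) = -55/2479344 - 406/1941 = -335573473/1604135568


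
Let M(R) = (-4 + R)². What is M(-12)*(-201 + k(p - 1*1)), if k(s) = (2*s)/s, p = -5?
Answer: -50944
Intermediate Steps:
k(s) = 2
M(-12)*(-201 + k(p - 1*1)) = (-4 - 12)²*(-201 + 2) = (-16)²*(-199) = 256*(-199) = -50944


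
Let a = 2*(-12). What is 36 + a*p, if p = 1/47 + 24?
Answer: -25404/47 ≈ -540.51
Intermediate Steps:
a = -24
p = 1129/47 (p = 1/47 + 24 = 1129/47 ≈ 24.021)
36 + a*p = 36 - 24*1129/47 = 36 - 27096/47 = -25404/47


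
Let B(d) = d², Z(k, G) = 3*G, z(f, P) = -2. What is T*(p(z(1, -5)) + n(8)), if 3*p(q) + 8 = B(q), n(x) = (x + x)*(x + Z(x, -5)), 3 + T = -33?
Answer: 4080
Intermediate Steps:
T = -36 (T = -3 - 33 = -36)
n(x) = 2*x*(-15 + x) (n(x) = (x + x)*(x + 3*(-5)) = (2*x)*(x - 15) = (2*x)*(-15 + x) = 2*x*(-15 + x))
p(q) = -8/3 + q²/3
T*(p(z(1, -5)) + n(8)) = -36*((-8/3 + (⅓)*(-2)²) + 2*8*(-15 + 8)) = -36*((-8/3 + (⅓)*4) + 2*8*(-7)) = -36*((-8/3 + 4/3) - 112) = -36*(-4/3 - 112) = -36*(-340/3) = 4080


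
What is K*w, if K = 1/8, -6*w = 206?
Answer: -103/24 ≈ -4.2917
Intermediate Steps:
w = -103/3 (w = -1/6*206 = -103/3 ≈ -34.333)
K = 1/8 ≈ 0.12500
K*w = (1/8)*(-103/3) = -103/24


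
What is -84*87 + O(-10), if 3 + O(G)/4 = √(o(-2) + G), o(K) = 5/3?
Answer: -7320 + 20*I*√3/3 ≈ -7320.0 + 11.547*I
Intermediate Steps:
o(K) = 5/3 (o(K) = 5*(⅓) = 5/3)
O(G) = -12 + 4*√(5/3 + G)
-84*87 + O(-10) = -84*87 + (-12 + 4*√(15 + 9*(-10))/3) = -7308 + (-12 + 4*√(15 - 90)/3) = -7308 + (-12 + 4*√(-75)/3) = -7308 + (-12 + 4*(5*I*√3)/3) = -7308 + (-12 + 20*I*√3/3) = -7320 + 20*I*√3/3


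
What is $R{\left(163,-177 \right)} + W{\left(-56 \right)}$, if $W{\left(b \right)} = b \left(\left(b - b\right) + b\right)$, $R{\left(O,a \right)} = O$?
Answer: $3299$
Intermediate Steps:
$W{\left(b \right)} = b^{2}$ ($W{\left(b \right)} = b \left(0 + b\right) = b b = b^{2}$)
$R{\left(163,-177 \right)} + W{\left(-56 \right)} = 163 + \left(-56\right)^{2} = 163 + 3136 = 3299$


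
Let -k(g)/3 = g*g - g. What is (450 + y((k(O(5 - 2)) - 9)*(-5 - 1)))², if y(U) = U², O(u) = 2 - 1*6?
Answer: 29531047716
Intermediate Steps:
O(u) = -4 (O(u) = 2 - 6 = -4)
k(g) = -3*g² + 3*g (k(g) = -3*(g*g - g) = -3*(g² - g) = -3*g² + 3*g)
(450 + y((k(O(5 - 2)) - 9)*(-5 - 1)))² = (450 + ((3*(-4)*(1 - 1*(-4)) - 9)*(-5 - 1))²)² = (450 + ((3*(-4)*(1 + 4) - 9)*(-6))²)² = (450 + ((3*(-4)*5 - 9)*(-6))²)² = (450 + ((-60 - 9)*(-6))²)² = (450 + (-69*(-6))²)² = (450 + 414²)² = (450 + 171396)² = 171846² = 29531047716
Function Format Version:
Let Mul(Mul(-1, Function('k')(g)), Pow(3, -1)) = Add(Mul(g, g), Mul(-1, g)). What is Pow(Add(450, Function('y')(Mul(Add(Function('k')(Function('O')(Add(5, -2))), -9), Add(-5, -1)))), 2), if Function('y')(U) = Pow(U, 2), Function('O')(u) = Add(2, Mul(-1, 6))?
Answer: 29531047716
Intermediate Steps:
Function('O')(u) = -4 (Function('O')(u) = Add(2, -6) = -4)
Function('k')(g) = Add(Mul(-3, Pow(g, 2)), Mul(3, g)) (Function('k')(g) = Mul(-3, Add(Mul(g, g), Mul(-1, g))) = Mul(-3, Add(Pow(g, 2), Mul(-1, g))) = Add(Mul(-3, Pow(g, 2)), Mul(3, g)))
Pow(Add(450, Function('y')(Mul(Add(Function('k')(Function('O')(Add(5, -2))), -9), Add(-5, -1)))), 2) = Pow(Add(450, Pow(Mul(Add(Mul(3, -4, Add(1, Mul(-1, -4))), -9), Add(-5, -1)), 2)), 2) = Pow(Add(450, Pow(Mul(Add(Mul(3, -4, Add(1, 4)), -9), -6), 2)), 2) = Pow(Add(450, Pow(Mul(Add(Mul(3, -4, 5), -9), -6), 2)), 2) = Pow(Add(450, Pow(Mul(Add(-60, -9), -6), 2)), 2) = Pow(Add(450, Pow(Mul(-69, -6), 2)), 2) = Pow(Add(450, Pow(414, 2)), 2) = Pow(Add(450, 171396), 2) = Pow(171846, 2) = 29531047716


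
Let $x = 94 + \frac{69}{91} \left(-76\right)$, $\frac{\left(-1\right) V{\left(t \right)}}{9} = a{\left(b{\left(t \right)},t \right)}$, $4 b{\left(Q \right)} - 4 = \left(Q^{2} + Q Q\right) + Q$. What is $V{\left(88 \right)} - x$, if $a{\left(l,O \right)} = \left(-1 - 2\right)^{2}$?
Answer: $- \frac{10681}{91} \approx -117.37$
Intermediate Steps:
$b{\left(Q \right)} = 1 + \frac{Q^{2}}{2} + \frac{Q}{4}$ ($b{\left(Q \right)} = 1 + \frac{\left(Q^{2} + Q Q\right) + Q}{4} = 1 + \frac{\left(Q^{2} + Q^{2}\right) + Q}{4} = 1 + \frac{2 Q^{2} + Q}{4} = 1 + \frac{Q + 2 Q^{2}}{4} = 1 + \left(\frac{Q^{2}}{2} + \frac{Q}{4}\right) = 1 + \frac{Q^{2}}{2} + \frac{Q}{4}$)
$a{\left(l,O \right)} = 9$ ($a{\left(l,O \right)} = \left(-3\right)^{2} = 9$)
$V{\left(t \right)} = -81$ ($V{\left(t \right)} = \left(-9\right) 9 = -81$)
$x = \frac{3310}{91}$ ($x = 94 + 69 \cdot \frac{1}{91} \left(-76\right) = 94 + \frac{69}{91} \left(-76\right) = 94 - \frac{5244}{91} = \frac{3310}{91} \approx 36.374$)
$V{\left(88 \right)} - x = -81 - \frac{3310}{91} = - \frac{10681}{91}$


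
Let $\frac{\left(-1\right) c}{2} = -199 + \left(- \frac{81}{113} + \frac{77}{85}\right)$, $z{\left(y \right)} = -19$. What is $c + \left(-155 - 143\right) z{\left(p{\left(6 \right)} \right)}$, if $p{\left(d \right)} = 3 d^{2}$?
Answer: $\frac{58202668}{9605} \approx 6059.6$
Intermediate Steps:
$c = \frac{3819158}{9605}$ ($c = - 2 \left(-199 + \left(- \frac{81}{113} + \frac{77}{85}\right)\right) = - 2 \left(-199 + \frac{1816}{9605}\right) = \left(-2\right) \left(- \frac{1909579}{9605}\right) = \frac{3819158}{9605} \approx 397.62$)
$c + \left(-155 - 143\right) z{\left(p{\left(6 \right)} \right)} = \frac{3819158}{9605} + \left(-155 - 143\right) \left(-19\right) = \frac{3819158}{9605} - -5662 = \frac{3819158}{9605} + 5662 = \frac{58202668}{9605}$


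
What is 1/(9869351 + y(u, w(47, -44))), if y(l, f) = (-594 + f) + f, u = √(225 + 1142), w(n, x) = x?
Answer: 1/9868669 ≈ 1.0133e-7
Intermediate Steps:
u = √1367 ≈ 36.973
y(l, f) = -594 + 2*f
1/(9869351 + y(u, w(47, -44))) = 1/(9869351 + (-594 + 2*(-44))) = 1/(9869351 + (-594 - 88)) = 1/(9869351 - 682) = 1/9868669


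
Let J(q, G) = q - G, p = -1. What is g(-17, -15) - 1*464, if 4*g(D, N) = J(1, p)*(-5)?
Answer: -933/2 ≈ -466.50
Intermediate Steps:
g(D, N) = -5/2 (g(D, N) = ((1 - 1*(-1))*(-5))/4 = ((1 + 1)*(-5))/4 = (2*(-5))/4 = (1/4)*(-10) = -5/2)
g(-17, -15) - 1*464 = -5/2 - 1*464 = -5/2 - 464 = -933/2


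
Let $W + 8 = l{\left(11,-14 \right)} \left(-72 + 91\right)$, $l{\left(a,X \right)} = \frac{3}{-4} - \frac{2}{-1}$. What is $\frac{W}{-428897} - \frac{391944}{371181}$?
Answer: $- \frac{32020847975}{30323508068} \approx -1.056$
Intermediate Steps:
$l{\left(a,X \right)} = \frac{5}{4}$ ($l{\left(a,X \right)} = 3 \left(- \frac{1}{4}\right) - -2 = - \frac{3}{4} + 2 = \frac{5}{4}$)
$W = \frac{63}{4}$ ($W = -8 + \frac{5 \left(-72 + 91\right)}{4} = -8 + \frac{5}{4} \cdot 19 = -8 + \frac{95}{4} = \frac{63}{4} \approx 15.75$)
$\frac{W}{-428897} - \frac{391944}{371181} = \frac{63}{4 \left(-428897\right)} - \frac{391944}{371181} = \frac{63}{4} \left(- \frac{1}{428897}\right) - \frac{130648}{123727} = - \frac{9}{245084} - \frac{130648}{123727} = - \frac{32020847975}{30323508068}$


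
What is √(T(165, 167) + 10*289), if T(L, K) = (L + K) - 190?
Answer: 2*√758 ≈ 55.064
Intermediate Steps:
T(L, K) = -190 + K + L (T(L, K) = (K + L) - 190 = -190 + K + L)
√(T(165, 167) + 10*289) = √((-190 + 167 + 165) + 10*289) = √(142 + 2890) = √3032 = 2*√758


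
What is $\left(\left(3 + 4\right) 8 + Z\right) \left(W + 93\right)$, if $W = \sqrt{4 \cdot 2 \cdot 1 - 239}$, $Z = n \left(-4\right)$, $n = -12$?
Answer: $9672 + 104 i \sqrt{231} \approx 9672.0 + 1580.7 i$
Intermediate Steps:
$Z = 48$ ($Z = \left(-12\right) \left(-4\right) = 48$)
$W = i \sqrt{231}$ ($W = \sqrt{8 \cdot 1 - 239} = \sqrt{8 - 239} = \sqrt{-231} = i \sqrt{231} \approx 15.199 i$)
$\left(\left(3 + 4\right) 8 + Z\right) \left(W + 93\right) = \left(\left(3 + 4\right) 8 + 48\right) \left(i \sqrt{231} + 93\right) = \left(7 \cdot 8 + 48\right) \left(93 + i \sqrt{231}\right) = \left(56 + 48\right) \left(93 + i \sqrt{231}\right) = 104 \left(93 + i \sqrt{231}\right) = 9672 + 104 i \sqrt{231}$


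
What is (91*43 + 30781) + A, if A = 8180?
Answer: 42874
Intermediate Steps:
(91*43 + 30781) + A = (91*43 + 30781) + 8180 = (3913 + 30781) + 8180 = 34694 + 8180 = 42874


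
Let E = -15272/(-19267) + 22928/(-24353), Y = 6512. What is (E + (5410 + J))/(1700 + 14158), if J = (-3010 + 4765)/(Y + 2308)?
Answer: 10153782304861/29762881209432 ≈ 0.34116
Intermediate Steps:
J = 39/196 (J = (-3010 + 4765)/(6512 + 2308) = 1755/8820 = 1755*(1/8820) = 39/196 ≈ 0.19898)
E = -69834760/469209251 (E = -15272*(-1/19267) + 22928*(-1/24353) = 15272/19267 - 22928/24353 = -69834760/469209251 ≈ -0.14883)
(E + (5410 + J))/(1700 + 14158) = (-69834760/469209251 + (5410 + 39/196))/(1700 + 14158) = (-69834760/469209251 + 1060399/196)/15858 = (10153782304861/1876837004)*(1/15858) = 10153782304861/29762881209432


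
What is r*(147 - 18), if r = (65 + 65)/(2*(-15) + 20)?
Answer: -1677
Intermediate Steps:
r = -13 (r = 130/(-30 + 20) = 130/(-10) = 130*(-1/10) = -13)
r*(147 - 18) = -13*(147 - 18) = -13*129 = -1677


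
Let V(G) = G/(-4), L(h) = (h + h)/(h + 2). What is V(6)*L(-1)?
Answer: 3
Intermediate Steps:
L(h) = 2*h/(2 + h) (L(h) = (2*h)/(2 + h) = 2*h/(2 + h))
V(G) = -G/4 (V(G) = G*(-1/4) = -G/4)
V(6)*L(-1) = (-1/4*6)*(2*(-1)/(2 - 1)) = -3*(-1)/1 = -3*(-1) = -3/2*(-2) = 3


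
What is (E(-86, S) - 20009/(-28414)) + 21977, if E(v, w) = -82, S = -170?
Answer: 622144539/28414 ≈ 21896.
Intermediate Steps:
(E(-86, S) - 20009/(-28414)) + 21977 = (-82 - 20009/(-28414)) + 21977 = (-82 - 20009*(-1/28414)) + 21977 = (-82 + 20009/28414) + 21977 = -2309939/28414 + 21977 = 622144539/28414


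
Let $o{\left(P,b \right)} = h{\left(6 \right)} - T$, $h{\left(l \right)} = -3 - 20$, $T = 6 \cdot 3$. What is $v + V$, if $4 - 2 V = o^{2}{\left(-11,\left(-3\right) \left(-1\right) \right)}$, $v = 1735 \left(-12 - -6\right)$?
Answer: $- \frac{22497}{2} \approx -11249.0$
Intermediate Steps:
$T = 18$
$h{\left(l \right)} = -23$ ($h{\left(l \right)} = -3 - 20 = -23$)
$o{\left(P,b \right)} = -41$ ($o{\left(P,b \right)} = -23 - 18 = -41$)
$v = -10410$ ($v = 1735 \left(-12 + 6\right) = 1735 \left(-6\right) = -10410$)
$V = - \frac{1677}{2}$ ($V = 2 - \frac{\left(-41\right)^{2}}{2} = 2 - \frac{1681}{2} = - \frac{1677}{2} \approx -838.5$)
$v + V = -10410 - \frac{1677}{2} = - \frac{22497}{2}$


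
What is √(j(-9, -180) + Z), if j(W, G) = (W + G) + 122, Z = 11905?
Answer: √11838 ≈ 108.80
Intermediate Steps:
j(W, G) = 122 + G + W (j(W, G) = (G + W) + 122 = 122 + G + W)
√(j(-9, -180) + Z) = √((122 - 180 - 9) + 11905) = √(-67 + 11905) = √11838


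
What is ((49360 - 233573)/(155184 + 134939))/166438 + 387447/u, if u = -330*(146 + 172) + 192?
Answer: -3118143860008167/843003033136292 ≈ -3.6989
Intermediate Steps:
u = -104748 (u = -330*318 + 192 = -104940 + 192 = -104748)
((49360 - 233573)/(155184 + 134939))/166438 + 387447/u = ((49360 - 233573)/(155184 + 134939))/166438 + 387447/(-104748) = -184213/290123*(1/166438) + 387447*(-1/104748) = -184213*1/290123*(1/166438) - 129149/34916 = -184213/290123*1/166438 - 129149/34916 = -184213/48287491874 - 129149/34916 = -3118143860008167/843003033136292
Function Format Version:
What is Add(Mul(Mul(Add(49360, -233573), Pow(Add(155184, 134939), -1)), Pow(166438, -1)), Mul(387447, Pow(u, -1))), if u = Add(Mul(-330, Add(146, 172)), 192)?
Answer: Rational(-3118143860008167, 843003033136292) ≈ -3.6989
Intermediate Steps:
u = -104748 (u = Add(Mul(-330, 318), 192) = Add(-104940, 192) = -104748)
Add(Mul(Mul(Add(49360, -233573), Pow(Add(155184, 134939), -1)), Pow(166438, -1)), Mul(387447, Pow(u, -1))) = Add(Mul(Mul(Add(49360, -233573), Pow(Add(155184, 134939), -1)), Pow(166438, -1)), Mul(387447, Pow(-104748, -1))) = Add(Mul(Mul(-184213, Pow(290123, -1)), Rational(1, 166438)), Mul(387447, Rational(-1, 104748))) = Add(Mul(Mul(-184213, Rational(1, 290123)), Rational(1, 166438)), Rational(-129149, 34916)) = Add(Mul(Rational(-184213, 290123), Rational(1, 166438)), Rational(-129149, 34916)) = Add(Rational(-184213, 48287491874), Rational(-129149, 34916)) = Rational(-3118143860008167, 843003033136292)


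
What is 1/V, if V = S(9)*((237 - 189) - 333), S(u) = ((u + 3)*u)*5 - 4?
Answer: -1/152760 ≈ -6.5462e-6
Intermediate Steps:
S(u) = -4 + 5*u*(3 + u) (S(u) = ((3 + u)*u)*5 - 4 = (u*(3 + u))*5 - 4 = 5*u*(3 + u) - 4 = -4 + 5*u*(3 + u))
V = -152760 (V = (-4 + 5*9² + 15*9)*((237 - 189) - 333) = (-4 + 5*81 + 135)*(48 - 333) = (-4 + 405 + 135)*(-285) = 536*(-285) = -152760)
1/V = 1/(-152760) = -1/152760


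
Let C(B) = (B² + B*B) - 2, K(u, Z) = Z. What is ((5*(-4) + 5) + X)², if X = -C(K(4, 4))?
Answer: 2025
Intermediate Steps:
C(B) = -2 + 2*B² (C(B) = (B² + B²) - 2 = 2*B² - 2 = -2 + 2*B²)
X = -30 (X = -(-2 + 2*4²) = -(-2 + 2*16) = -(-2 + 32) = -1*30 = -30)
((5*(-4) + 5) + X)² = ((5*(-4) + 5) - 30)² = ((-20 + 5) - 30)² = (-15 - 30)² = (-45)² = 2025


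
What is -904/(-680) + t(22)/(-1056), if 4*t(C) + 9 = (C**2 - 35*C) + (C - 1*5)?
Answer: 250471/179520 ≈ 1.3952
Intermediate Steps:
t(C) = -7/2 - 17*C/2 + C**2/4 (t(C) = -9/4 + ((C**2 - 35*C) + (C - 1*5))/4 = -9/4 + ((C**2 - 35*C) + (C - 5))/4 = -9/4 + ((C**2 - 35*C) + (-5 + C))/4 = -9/4 + (-5 + C**2 - 34*C)/4 = -9/4 + (-5/4 - 17*C/2 + C**2/4) = -7/2 - 17*C/2 + C**2/4)
-904/(-680) + t(22)/(-1056) = -904/(-680) + (-7/2 - 17/2*22 + (1/4)*22**2)/(-1056) = -904*(-1/680) + (-7/2 - 187 + (1/4)*484)*(-1/1056) = 113/85 + (-7/2 - 187 + 121)*(-1/1056) = 113/85 - 139/2*(-1/1056) = 113/85 + 139/2112 = 250471/179520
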